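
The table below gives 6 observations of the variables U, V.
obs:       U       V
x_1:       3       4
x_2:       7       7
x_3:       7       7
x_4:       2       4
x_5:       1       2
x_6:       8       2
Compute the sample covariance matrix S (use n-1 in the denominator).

Step 1 — column means:
  mean(U) = (3 + 7 + 7 + 2 + 1 + 8) / 6 = 28/6 = 4.6667
  mean(V) = (4 + 7 + 7 + 4 + 2 + 2) / 6 = 26/6 = 4.3333

Step 2 — sample covariance S[i,j] = (1/(n-1)) · Σ_k (x_{k,i} - mean_i) · (x_{k,j} - mean_j), with n-1 = 5.
  S[U,U] = ((-1.6667)·(-1.6667) + (2.3333)·(2.3333) + (2.3333)·(2.3333) + (-2.6667)·(-2.6667) + (-3.6667)·(-3.6667) + (3.3333)·(3.3333)) / 5 = 45.3333/5 = 9.0667
  S[U,V] = ((-1.6667)·(-0.3333) + (2.3333)·(2.6667) + (2.3333)·(2.6667) + (-2.6667)·(-0.3333) + (-3.6667)·(-2.3333) + (3.3333)·(-2.3333)) / 5 = 14.6667/5 = 2.9333
  S[V,V] = ((-0.3333)·(-0.3333) + (2.6667)·(2.6667) + (2.6667)·(2.6667) + (-0.3333)·(-0.3333) + (-2.3333)·(-2.3333) + (-2.3333)·(-2.3333)) / 5 = 25.3333/5 = 5.0667

S is symmetric (S[j,i] = S[i,j]). Assembling:

S = [[9.0667, 2.9333],
 [2.9333, 5.0667]]


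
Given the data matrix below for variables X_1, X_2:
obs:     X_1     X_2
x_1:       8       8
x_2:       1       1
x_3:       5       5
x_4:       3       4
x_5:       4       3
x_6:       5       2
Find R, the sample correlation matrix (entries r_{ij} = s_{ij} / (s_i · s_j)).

Step 1 — column means:
  mean(X_1) = (8 + 1 + 5 + 3 + 4 + 5) / 6 = 26/6 = 4.3333
  mean(X_2) = (8 + 1 + 5 + 4 + 3 + 2) / 6 = 23/6 = 3.8333

Step 2 — sample variances and covariances s[i,j] = (1/(n-1)) · Σ_k (x_{k,i} - mean_i) · (x_{k,j} - mean_j), with n-1 = 5:
  s[X_1,X_1] = ((3.6667)·(3.6667) + (-3.3333)·(-3.3333) + (0.6667)·(0.6667) + (-1.3333)·(-1.3333) + (-0.3333)·(-0.3333) + (0.6667)·(0.6667)) / 5 = 27.3333/5 = 5.4667
  s[X_1,X_2] = ((3.6667)·(4.1667) + (-3.3333)·(-2.8333) + (0.6667)·(1.1667) + (-1.3333)·(0.1667) + (-0.3333)·(-0.8333) + (0.6667)·(-1.8333)) / 5 = 24.3333/5 = 4.8667
  s[X_2,X_2] = ((4.1667)·(4.1667) + (-2.8333)·(-2.8333) + (1.1667)·(1.1667) + (0.1667)·(0.1667) + (-0.8333)·(-0.8333) + (-1.8333)·(-1.8333)) / 5 = 30.8333/5 = 6.1667
  Sample standard deviations s_i = √(s[i,i]):
  s(X_1) = √(5.4667) = 2.3381
  s(X_2) = √(6.1667) = 2.4833

Step 3 — r_{ij} = s_{ij} / (s_i · s_j):
  r[X_1,X_1] = 1 (diagonal).
  r[X_1,X_2] = 4.8667 / (2.3381 · 2.4833) = 4.8667 / 5.8061 = 0.8382
  r[X_2,X_2] = 1 (diagonal).

R is symmetric with unit diagonal. Assembling:

R = [[1, 0.8382],
 [0.8382, 1]]


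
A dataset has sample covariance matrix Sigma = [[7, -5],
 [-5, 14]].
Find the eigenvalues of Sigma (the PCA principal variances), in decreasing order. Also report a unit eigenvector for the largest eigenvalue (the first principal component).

Step 1 — characteristic polynomial of 2×2 Sigma:
  det(Sigma - λI) = λ² - trace · λ + det = 0.
  trace = 7 + 14 = 21, det = 7·14 - (-5)² = 73.
Step 2 — discriminant:
  Δ = trace² - 4·det = 441 - 292 = 149.
Step 3 — eigenvalues:
  λ = (trace ± √Δ)/2 = (21 ± 12.2066)/2,
  λ_1 = 16.6033,  λ_2 = 4.3967.

Step 4 — unit eigenvector for λ_1: solve (Sigma - λ_1 I)v = 0. First row:
  (7 - 16.6033)·v_x + (-5)·v_y = 0, i.e. (-9.6033)·v_x + (-5)·v_y = 0,
  so v ∝ (b, λ_1 - a) = (-5, 9.6033); multiply by -1 so the first entry is positive: u = (5, -9.6033).
  ||u|| = √((5)² + (-9.6033)²) = √(117.2229) ≈ 10.827,
  v_1 = u/||u|| ≈ (0.4618, -0.887) (||v_1|| = 1).

λ_1 = 16.6033,  λ_2 = 4.3967;  v_1 ≈ (0.4618, -0.887)


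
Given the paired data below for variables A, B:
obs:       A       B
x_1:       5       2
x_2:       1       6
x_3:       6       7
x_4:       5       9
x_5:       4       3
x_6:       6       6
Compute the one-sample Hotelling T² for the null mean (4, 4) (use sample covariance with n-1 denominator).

Step 1 — sample mean vector:
  mean(A) = (5 + 1 + 6 + 5 + 4 + 6) / 6 = 27/6 = 4.5
  mean(B) = (2 + 6 + 7 + 9 + 3 + 6) / 6 = 33/6 = 5.5
  x̄ = (4.5, 5.5),  deviation x̄ - mu_0 = (4.5, 5.5) - (4, 4) = (0.5, 1.5).

Step 2 — sample covariance matrix, S[i,j] = (1/(n-1)) · Σ_k (x_{k,i} - mean_i) · (x_{k,j} - mean_j), divisor n-1 = 5:
  S[A,A] = ((0.5)·(0.5) + (-3.5)·(-3.5) + (1.5)·(1.5) + (0.5)·(0.5) + (-0.5)·(-0.5) + (1.5)·(1.5)) / 5 = 17.5/5 = 3.5
  S[A,B] = ((0.5)·(-3.5) + (-3.5)·(0.5) + (1.5)·(1.5) + (0.5)·(3.5) + (-0.5)·(-2.5) + (1.5)·(0.5)) / 5 = 2.5/5 = 0.5
  S[B,B] = ((-3.5)·(-3.5) + (0.5)·(0.5) + (1.5)·(1.5) + (3.5)·(3.5) + (-2.5)·(-2.5) + (0.5)·(0.5)) / 5 = 33.5/5 = 6.7
  S = [[3.5, 0.5],
 [0.5, 6.7]].

Step 3 — invert S. det(S) = 3.5·6.7 - (0.5)² = 23.2.
  S^{-1} = (1/det) · [[d, -b], [-b, a]] = [[0.2888, -0.0216],
 [-0.0216, 0.1509]].

Step 4 — quadratic form (x̄ - mu_0)^T · S^{-1} · (x̄ - mu_0):
  S^{-1} · (x̄ - mu_0) = (0.1121, 0.2155),
  (x̄ - mu_0)^T · [...] = (0.5)·(0.1121) + (1.5)·(0.2155) = 0.3793.

Step 5 — scale by n: T² = 6 · 0.3793 = 2.2759.

T² ≈ 2.2759


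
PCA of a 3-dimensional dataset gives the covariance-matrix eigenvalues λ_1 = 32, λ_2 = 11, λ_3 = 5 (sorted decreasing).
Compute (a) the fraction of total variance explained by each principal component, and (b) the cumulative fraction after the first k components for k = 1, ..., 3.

Step 1 — total variance = trace(Sigma) = Σ λ_i = 32 + 11 + 5 = 48.

Step 2 — fraction explained by component i = λ_i / Σ λ:
  PC1: 32/48 = 0.6667
  PC2: 11/48 = 0.2292
  PC3: 5/48 = 0.1042

Step 3 — cumulative fraction after k components = (λ_1 + ... + λ_k) / Σ λ:
  k = 1: 32/48 = 0.6667
  k = 2: (32 + 11)/48 = 43/48 = 0.8958
  k = 3: (32 + 11 + 5)/48 = 48/48 = 1

Summary (fraction, with percent):

explained: PC1 0.6667 (66.67%), PC2 0.2292 (22.92%), PC3 0.1042 (10.42%);  cumulative: 0.6667, 0.8958, 1


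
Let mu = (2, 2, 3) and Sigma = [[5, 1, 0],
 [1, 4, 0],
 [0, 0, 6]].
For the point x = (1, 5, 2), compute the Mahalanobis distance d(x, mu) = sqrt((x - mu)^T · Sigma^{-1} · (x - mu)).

Step 1 — centre the observation: (x - mu) = (-1, 3, -1).

Step 2 — invert Sigma (cofactor / det for 3×3, or solve directly):
  Sigma^{-1} = [[0.2105, -0.0526, 0],
 [-0.0526, 0.2632, 0],
 [0, 0, 0.1667]].

Step 3 — form the quadratic (x - mu)^T · Sigma^{-1} · (x - mu):
  Sigma^{-1} · (x - mu) = (-0.3684, 0.8421, -0.1667).
  (x - mu)^T · [Sigma^{-1} · (x - mu)] = (-1)·(-0.3684) + (3)·(0.8421) + (-1)·(-0.1667) = 3.0614.

Step 4 — take square root: d = √(3.0614) ≈ 1.7497.

d(x, mu) = √(3.0614) ≈ 1.7497


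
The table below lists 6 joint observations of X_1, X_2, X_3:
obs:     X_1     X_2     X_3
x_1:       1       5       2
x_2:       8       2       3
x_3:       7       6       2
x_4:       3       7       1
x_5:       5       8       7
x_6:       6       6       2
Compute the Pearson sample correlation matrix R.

Step 1 — column means:
  mean(X_1) = (1 + 8 + 7 + 3 + 5 + 6) / 6 = 30/6 = 5
  mean(X_2) = (5 + 2 + 6 + 7 + 8 + 6) / 6 = 34/6 = 5.6667
  mean(X_3) = (2 + 3 + 2 + 1 + 7 + 2) / 6 = 17/6 = 2.8333

Step 2 — sample variances and covariances s[i,j] = (1/(n-1)) · Σ_k (x_{k,i} - mean_i) · (x_{k,j} - mean_j), with n-1 = 5:
  s[X_1,X_1] = ((-4)·(-4) + (3)·(3) + (2)·(2) + (-2)·(-2) + (0)·(0) + (1)·(1)) / 5 = 34/5 = 6.8
  s[X_1,X_2] = ((-4)·(-0.6667) + (3)·(-3.6667) + (2)·(0.3333) + (-2)·(1.3333) + (0)·(2.3333) + (1)·(0.3333)) / 5 = -10/5 = -2
  s[X_1,X_3] = ((-4)·(-0.8333) + (3)·(0.1667) + (2)·(-0.8333) + (-2)·(-1.8333) + (0)·(4.1667) + (1)·(-0.8333)) / 5 = 5/5 = 1
  s[X_2,X_2] = ((-0.6667)·(-0.6667) + (-3.6667)·(-3.6667) + (0.3333)·(0.3333) + (1.3333)·(1.3333) + (2.3333)·(2.3333) + (0.3333)·(0.3333)) / 5 = 21.3333/5 = 4.2667
  s[X_2,X_3] = ((-0.6667)·(-0.8333) + (-3.6667)·(0.1667) + (0.3333)·(-0.8333) + (1.3333)·(-1.8333) + (2.3333)·(4.1667) + (0.3333)·(-0.8333)) / 5 = 6.6667/5 = 1.3333
  s[X_3,X_3] = ((-0.8333)·(-0.8333) + (0.1667)·(0.1667) + (-0.8333)·(-0.8333) + (-1.8333)·(-1.8333) + (4.1667)·(4.1667) + (-0.8333)·(-0.8333)) / 5 = 22.8333/5 = 4.5667
  Sample standard deviations s_i = √(s[i,i]):
  s(X_1) = √(6.8) = 2.6077
  s(X_2) = √(4.2667) = 2.0656
  s(X_3) = √(4.5667) = 2.137

Step 3 — r_{ij} = s_{ij} / (s_i · s_j):
  r[X_1,X_1] = 1 (diagonal).
  r[X_1,X_2] = -2 / (2.6077 · 2.0656) = -2 / 5.3864 = -0.3713
  r[X_1,X_3] = 1 / (2.6077 · 2.137) = 1 / 5.5726 = 0.1795
  r[X_2,X_2] = 1 (diagonal).
  r[X_2,X_3] = 1.3333 / (2.0656 · 2.137) = 1.3333 / 4.4141 = 0.3021
  r[X_3,X_3] = 1 (diagonal).

R is symmetric with unit diagonal. Assembling:

R = [[1, -0.3713, 0.1795],
 [-0.3713, 1, 0.3021],
 [0.1795, 0.3021, 1]]


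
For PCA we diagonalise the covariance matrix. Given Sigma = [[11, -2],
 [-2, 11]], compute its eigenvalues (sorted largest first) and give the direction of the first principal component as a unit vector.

Step 1 — characteristic polynomial of 2×2 Sigma:
  det(Sigma - λI) = λ² - trace · λ + det = 0.
  trace = 11 + 11 = 22, det = 11·11 - (-2)² = 117.
Step 2 — discriminant:
  Δ = trace² - 4·det = 484 - 468 = 16.
Step 3 — eigenvalues:
  λ = (trace ± √Δ)/2 = (22 ± 4)/2,
  λ_1 = 13,  λ_2 = 9.

Step 4 — unit eigenvector for λ_1: solve (Sigma - λ_1 I)v = 0. First row:
  (11 - 13)·v_x + (-2)·v_y = 0, i.e. (-2)·v_x + (-2)·v_y = 0,
  so v ∝ (b, λ_1 - a) = (-2, 2); multiply by -1 so the first entry is positive: u = (2, -2).
  ||u|| = √((2)² + (-2)²) = √(8) ≈ 2.8284,
  v_1 = u/||u|| ≈ (0.7071, -0.7071) (||v_1|| = 1).

λ_1 = 13,  λ_2 = 9;  v_1 ≈ (0.7071, -0.7071)


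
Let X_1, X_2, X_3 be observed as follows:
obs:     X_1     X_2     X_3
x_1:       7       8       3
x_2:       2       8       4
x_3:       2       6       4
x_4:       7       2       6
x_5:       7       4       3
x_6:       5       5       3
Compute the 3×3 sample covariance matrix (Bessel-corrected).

Step 1 — column means:
  mean(X_1) = (7 + 2 + 2 + 7 + 7 + 5) / 6 = 30/6 = 5
  mean(X_2) = (8 + 8 + 6 + 2 + 4 + 5) / 6 = 33/6 = 5.5
  mean(X_3) = (3 + 4 + 4 + 6 + 3 + 3) / 6 = 23/6 = 3.8333

Step 2 — sample covariance S[i,j] = (1/(n-1)) · Σ_k (x_{k,i} - mean_i) · (x_{k,j} - mean_j), with n-1 = 5.
  S[X_1,X_1] = ((2)·(2) + (-3)·(-3) + (-3)·(-3) + (2)·(2) + (2)·(2) + (0)·(0)) / 5 = 30/5 = 6
  S[X_1,X_2] = ((2)·(2.5) + (-3)·(2.5) + (-3)·(0.5) + (2)·(-3.5) + (2)·(-1.5) + (0)·(-0.5)) / 5 = -14/5 = -2.8
  S[X_1,X_3] = ((2)·(-0.8333) + (-3)·(0.1667) + (-3)·(0.1667) + (2)·(2.1667) + (2)·(-0.8333) + (0)·(-0.8333)) / 5 = 0/5 = 0
  S[X_2,X_2] = ((2.5)·(2.5) + (2.5)·(2.5) + (0.5)·(0.5) + (-3.5)·(-3.5) + (-1.5)·(-1.5) + (-0.5)·(-0.5)) / 5 = 27.5/5 = 5.5
  S[X_2,X_3] = ((2.5)·(-0.8333) + (2.5)·(0.1667) + (0.5)·(0.1667) + (-3.5)·(2.1667) + (-1.5)·(-0.8333) + (-0.5)·(-0.8333)) / 5 = -7.5/5 = -1.5
  S[X_3,X_3] = ((-0.8333)·(-0.8333) + (0.1667)·(0.1667) + (0.1667)·(0.1667) + (2.1667)·(2.1667) + (-0.8333)·(-0.8333) + (-0.8333)·(-0.8333)) / 5 = 6.8333/5 = 1.3667

S is symmetric (S[j,i] = S[i,j]). Assembling:

S = [[6, -2.8, 0],
 [-2.8, 5.5, -1.5],
 [0, -1.5, 1.3667]]


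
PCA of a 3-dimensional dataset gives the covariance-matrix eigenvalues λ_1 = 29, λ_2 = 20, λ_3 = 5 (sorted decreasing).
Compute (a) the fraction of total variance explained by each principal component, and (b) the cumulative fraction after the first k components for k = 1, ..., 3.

Step 1 — total variance = trace(Sigma) = Σ λ_i = 29 + 20 + 5 = 54.

Step 2 — fraction explained by component i = λ_i / Σ λ:
  PC1: 29/54 = 0.537
  PC2: 20/54 = 0.3704
  PC3: 5/54 = 0.0926

Step 3 — cumulative fraction after k components = (λ_1 + ... + λ_k) / Σ λ:
  k = 1: 29/54 = 0.537
  k = 2: (29 + 20)/54 = 49/54 = 0.9074
  k = 3: (29 + 20 + 5)/54 = 54/54 = 1

Summary (fraction, with percent):

explained: PC1 0.537 (53.7%), PC2 0.3704 (37.04%), PC3 0.0926 (9.26%);  cumulative: 0.537, 0.9074, 1


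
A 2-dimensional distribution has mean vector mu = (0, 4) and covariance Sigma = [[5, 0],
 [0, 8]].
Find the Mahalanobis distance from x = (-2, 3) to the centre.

Step 1 — centre the observation: (x - mu) = (-2, -1).

Step 2 — invert Sigma. det(Sigma) = 5·8 - (0)² = 40.
  Sigma^{-1} = (1/det) · [[d, -b], [-b, a]] = [[0.2, 0],
 [0, 0.125]].

Step 3 — form the quadratic (x - mu)^T · Sigma^{-1} · (x - mu):
  Sigma^{-1} · (x - mu) = (-0.4, -0.125).
  (x - mu)^T · [Sigma^{-1} · (x - mu)] = (-2)·(-0.4) + (-1)·(-0.125) = 0.925.

Step 4 — take square root: d = √(0.925) ≈ 0.9618.

d(x, mu) = √(0.925) ≈ 0.9618


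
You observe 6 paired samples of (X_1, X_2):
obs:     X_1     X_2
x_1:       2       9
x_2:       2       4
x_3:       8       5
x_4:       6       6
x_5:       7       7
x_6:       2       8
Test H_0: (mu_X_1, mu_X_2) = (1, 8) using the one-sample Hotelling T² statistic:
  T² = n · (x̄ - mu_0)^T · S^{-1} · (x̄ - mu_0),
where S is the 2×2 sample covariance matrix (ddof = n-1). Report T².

Step 1 — sample mean vector:
  mean(X_1) = (2 + 2 + 8 + 6 + 7 + 2) / 6 = 27/6 = 4.5
  mean(X_2) = (9 + 4 + 5 + 6 + 7 + 8) / 6 = 39/6 = 6.5
  x̄ = (4.5, 6.5),  deviation x̄ - mu_0 = (4.5, 6.5) - (1, 8) = (3.5, -1.5).

Step 2 — sample covariance matrix, S[i,j] = (1/(n-1)) · Σ_k (x_{k,i} - mean_i) · (x_{k,j} - mean_j), divisor n-1 = 5:
  S[X_1,X_1] = ((-2.5)·(-2.5) + (-2.5)·(-2.5) + (3.5)·(3.5) + (1.5)·(1.5) + (2.5)·(2.5) + (-2.5)·(-2.5)) / 5 = 39.5/5 = 7.9
  S[X_1,X_2] = ((-2.5)·(2.5) + (-2.5)·(-2.5) + (3.5)·(-1.5) + (1.5)·(-0.5) + (2.5)·(0.5) + (-2.5)·(1.5)) / 5 = -8.5/5 = -1.7
  S[X_2,X_2] = ((2.5)·(2.5) + (-2.5)·(-2.5) + (-1.5)·(-1.5) + (-0.5)·(-0.5) + (0.5)·(0.5) + (1.5)·(1.5)) / 5 = 17.5/5 = 3.5
  S = [[7.9, -1.7],
 [-1.7, 3.5]].

Step 3 — invert S. det(S) = 7.9·3.5 - (-1.7)² = 24.76.
  S^{-1} = (1/det) · [[d, -b], [-b, a]] = [[0.1414, 0.0687],
 [0.0687, 0.3191]].

Step 4 — quadratic form (x̄ - mu_0)^T · S^{-1} · (x̄ - mu_0):
  S^{-1} · (x̄ - mu_0) = (0.3918, -0.2383),
  (x̄ - mu_0)^T · [...] = (3.5)·(0.3918) + (-1.5)·(-0.2383) = 1.7286.

Step 5 — scale by n: T² = 6 · 1.7286 = 10.3716.

T² ≈ 10.3716


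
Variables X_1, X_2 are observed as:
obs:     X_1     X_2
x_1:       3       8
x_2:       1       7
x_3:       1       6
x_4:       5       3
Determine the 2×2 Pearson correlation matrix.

Step 1 — column means:
  mean(X_1) = (3 + 1 + 1 + 5) / 4 = 10/4 = 2.5
  mean(X_2) = (8 + 7 + 6 + 3) / 4 = 24/4 = 6

Step 2 — sample variances and covariances s[i,j] = (1/(n-1)) · Σ_k (x_{k,i} - mean_i) · (x_{k,j} - mean_j), with n-1 = 3:
  s[X_1,X_1] = ((0.5)·(0.5) + (-1.5)·(-1.5) + (-1.5)·(-1.5) + (2.5)·(2.5)) / 3 = 11/3 = 3.6667
  s[X_1,X_2] = ((0.5)·(2) + (-1.5)·(1) + (-1.5)·(0) + (2.5)·(-3)) / 3 = -8/3 = -2.6667
  s[X_2,X_2] = ((2)·(2) + (1)·(1) + (0)·(0) + (-3)·(-3)) / 3 = 14/3 = 4.6667
  Sample standard deviations s_i = √(s[i,i]):
  s(X_1) = √(3.6667) = 1.9149
  s(X_2) = √(4.6667) = 2.1602

Step 3 — r_{ij} = s_{ij} / (s_i · s_j):
  r[X_1,X_1] = 1 (diagonal).
  r[X_1,X_2] = -2.6667 / (1.9149 · 2.1602) = -2.6667 / 4.1366 = -0.6447
  r[X_2,X_2] = 1 (diagonal).

R is symmetric with unit diagonal. Assembling:

R = [[1, -0.6447],
 [-0.6447, 1]]


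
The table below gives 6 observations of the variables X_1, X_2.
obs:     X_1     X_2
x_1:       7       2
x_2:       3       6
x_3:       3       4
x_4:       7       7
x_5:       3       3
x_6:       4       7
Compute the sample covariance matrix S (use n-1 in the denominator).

Step 1 — column means:
  mean(X_1) = (7 + 3 + 3 + 7 + 3 + 4) / 6 = 27/6 = 4.5
  mean(X_2) = (2 + 6 + 4 + 7 + 3 + 7) / 6 = 29/6 = 4.8333

Step 2 — sample covariance S[i,j] = (1/(n-1)) · Σ_k (x_{k,i} - mean_i) · (x_{k,j} - mean_j), with n-1 = 5.
  S[X_1,X_1] = ((2.5)·(2.5) + (-1.5)·(-1.5) + (-1.5)·(-1.5) + (2.5)·(2.5) + (-1.5)·(-1.5) + (-0.5)·(-0.5)) / 5 = 19.5/5 = 3.9
  S[X_1,X_2] = ((2.5)·(-2.8333) + (-1.5)·(1.1667) + (-1.5)·(-0.8333) + (2.5)·(2.1667) + (-1.5)·(-1.8333) + (-0.5)·(2.1667)) / 5 = -0.5/5 = -0.1
  S[X_2,X_2] = ((-2.8333)·(-2.8333) + (1.1667)·(1.1667) + (-0.8333)·(-0.8333) + (2.1667)·(2.1667) + (-1.8333)·(-1.8333) + (2.1667)·(2.1667)) / 5 = 22.8333/5 = 4.5667

S is symmetric (S[j,i] = S[i,j]). Assembling:

S = [[3.9, -0.1],
 [-0.1, 4.5667]]


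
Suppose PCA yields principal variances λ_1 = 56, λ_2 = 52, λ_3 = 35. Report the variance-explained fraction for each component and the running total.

Step 1 — total variance = trace(Sigma) = Σ λ_i = 56 + 52 + 35 = 143.

Step 2 — fraction explained by component i = λ_i / Σ λ:
  PC1: 56/143 = 0.3916
  PC2: 52/143 = 0.3636
  PC3: 35/143 = 0.2448

Step 3 — cumulative fraction after k components = (λ_1 + ... + λ_k) / Σ λ:
  k = 1: 56/143 = 0.3916
  k = 2: (56 + 52)/143 = 108/143 = 0.7552
  k = 3: (56 + 52 + 35)/143 = 143/143 = 1

Summary (fraction, with percent):

explained: PC1 0.3916 (39.16%), PC2 0.3636 (36.36%), PC3 0.2448 (24.48%);  cumulative: 0.3916, 0.7552, 1


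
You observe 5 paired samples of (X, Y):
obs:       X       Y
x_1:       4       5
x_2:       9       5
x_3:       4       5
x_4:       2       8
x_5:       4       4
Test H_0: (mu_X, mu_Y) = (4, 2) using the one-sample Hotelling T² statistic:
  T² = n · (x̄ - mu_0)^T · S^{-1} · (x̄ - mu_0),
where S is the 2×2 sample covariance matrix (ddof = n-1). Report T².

Step 1 — sample mean vector:
  mean(X) = (4 + 9 + 4 + 2 + 4) / 5 = 23/5 = 4.6
  mean(Y) = (5 + 5 + 5 + 8 + 4) / 5 = 27/5 = 5.4
  x̄ = (4.6, 5.4),  deviation x̄ - mu_0 = (4.6, 5.4) - (4, 2) = (0.6, 3.4).

Step 2 — sample covariance matrix, S[i,j] = (1/(n-1)) · Σ_k (x_{k,i} - mean_i) · (x_{k,j} - mean_j), divisor n-1 = 4:
  S[X,X] = ((-0.6)·(-0.6) + (4.4)·(4.4) + (-0.6)·(-0.6) + (-2.6)·(-2.6) + (-0.6)·(-0.6)) / 4 = 27.2/4 = 6.8
  S[X,Y] = ((-0.6)·(-0.4) + (4.4)·(-0.4) + (-0.6)·(-0.4) + (-2.6)·(2.6) + (-0.6)·(-1.4)) / 4 = -7.2/4 = -1.8
  S[Y,Y] = ((-0.4)·(-0.4) + (-0.4)·(-0.4) + (-0.4)·(-0.4) + (2.6)·(2.6) + (-1.4)·(-1.4)) / 4 = 9.2/4 = 2.3
  S = [[6.8, -1.8],
 [-1.8, 2.3]].

Step 3 — invert S. det(S) = 6.8·2.3 - (-1.8)² = 12.4.
  S^{-1} = (1/det) · [[d, -b], [-b, a]] = [[0.1855, 0.1452],
 [0.1452, 0.5484]].

Step 4 — quadratic form (x̄ - mu_0)^T · S^{-1} · (x̄ - mu_0):
  S^{-1} · (x̄ - mu_0) = (0.6048, 1.9516),
  (x̄ - mu_0)^T · [...] = (0.6)·(0.6048) + (3.4)·(1.9516) = 6.9984.

Step 5 — scale by n: T² = 5 · 6.9984 = 34.9919.

T² ≈ 34.9919


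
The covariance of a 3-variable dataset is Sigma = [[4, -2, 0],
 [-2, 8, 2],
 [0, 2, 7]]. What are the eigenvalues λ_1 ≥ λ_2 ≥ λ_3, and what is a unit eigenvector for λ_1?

Step 1 — characteristic polynomial p(λ) = det(λI - Sigma) = λ³ - tr·λ² + c_1·λ - det, where tr = trace, c_1 = sum of the principal 2×2 minors, det = det(Sigma):
  tr = 4 + 8 + 7 = 19,
  c_1 = (4·8 - (-2)²) + (4·7 - (0)²) + (8·7 - (2)²) = 28 + 28 + 52 = 108,
  det = 4·(8·7 - (2)²) - (-2)·((-2)·7 - (2)·(0)) + (0)·((-2)·(2) - 8·(0)) = 4·(52) - (-2)·(-14) + (0)·(-4) = 180.
  So p(λ) = λ³ - 19λ² + 108λ - 180.
Step 2 — look for an integer root (rational root theorem: any rational root is an integer divisor of 180). Testing λ = 3:
  p(3) = 27 - 171 + 324 - 180 = 0  ✓
  Dividing out (λ - 3): p(λ) = (λ - 3)(λ² - 16λ + 60).
Step 3 — remaining eigenvalues from the quadratic λ² - 16λ + 60 = 0:
  Δ = 16² - 4·60 = 256 - 240 = 16,  λ = (16 ± √16)/2 = (16 ± 4)/2 = 10 or 6.
  Sorted: λ_1 = 10,  λ_2 = 6,  λ_3 = 3  (check: sum = 19 = tr ✓).

Step 4 — unit eigenvector for λ_1 = 10: v spans the null space of (Sigma - λ_1 I), whose rows are
  r_1 = (-6, -2, 0),  r_2 = (-2, -2, 2),  r_3 = (0, 2, -3).
  v is orthogonal to every row, so take v ∝ r_1 × r_2 = ((-2)·(2) - (0)·(-2), (0)·(-2) - (-6)·(2), (-6)·(-2) - (-2)·(-2)) = (-4, 12, 8).
  Rescale (divide by 4; multiply by -1 so the first nonzero entry is positive): u = (1, -3, -2).
  ||u|| = √((1)² + (-3)² + (-2)²) = √(14) ≈ 3.7417,  v_1 = u/||u|| ≈ (0.2673, -0.8018, -0.5345) (||v_1|| = 1).

λ_1 = 10,  λ_2 = 6,  λ_3 = 3;  v_1 ≈ (0.2673, -0.8018, -0.5345)


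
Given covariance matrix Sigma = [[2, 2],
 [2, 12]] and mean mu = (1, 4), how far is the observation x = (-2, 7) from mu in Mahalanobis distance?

Step 1 — centre the observation: (x - mu) = (-3, 3).

Step 2 — invert Sigma. det(Sigma) = 2·12 - (2)² = 20.
  Sigma^{-1} = (1/det) · [[d, -b], [-b, a]] = [[0.6, -0.1],
 [-0.1, 0.1]].

Step 3 — form the quadratic (x - mu)^T · Sigma^{-1} · (x - mu):
  Sigma^{-1} · (x - mu) = (-2.1, 0.6).
  (x - mu)^T · [Sigma^{-1} · (x - mu)] = (-3)·(-2.1) + (3)·(0.6) = 8.1.

Step 4 — take square root: d = √(8.1) ≈ 2.846.

d(x, mu) = √(8.1) ≈ 2.846


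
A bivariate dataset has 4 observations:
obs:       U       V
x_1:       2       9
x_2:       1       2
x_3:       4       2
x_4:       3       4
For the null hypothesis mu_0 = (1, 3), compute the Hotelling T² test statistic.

Step 1 — sample mean vector:
  mean(U) = (2 + 1 + 4 + 3) / 4 = 10/4 = 2.5
  mean(V) = (9 + 2 + 2 + 4) / 4 = 17/4 = 4.25
  x̄ = (2.5, 4.25),  deviation x̄ - mu_0 = (2.5, 4.25) - (1, 3) = (1.5, 1.25).

Step 2 — sample covariance matrix, S[i,j] = (1/(n-1)) · Σ_k (x_{k,i} - mean_i) · (x_{k,j} - mean_j), divisor n-1 = 3:
  S[U,U] = ((-0.5)·(-0.5) + (-1.5)·(-1.5) + (1.5)·(1.5) + (0.5)·(0.5)) / 3 = 5/3 = 1.6667
  S[U,V] = ((-0.5)·(4.75) + (-1.5)·(-2.25) + (1.5)·(-2.25) + (0.5)·(-0.25)) / 3 = -2.5/3 = -0.8333
  S[V,V] = ((4.75)·(4.75) + (-2.25)·(-2.25) + (-2.25)·(-2.25) + (-0.25)·(-0.25)) / 3 = 32.75/3 = 10.9167
  S = [[1.6667, -0.8333],
 [-0.8333, 10.9167]].

Step 3 — invert S. det(S) = 1.6667·10.9167 - (-0.8333)² = 17.5.
  S^{-1} = (1/det) · [[d, -b], [-b, a]] = [[0.6238, 0.0476],
 [0.0476, 0.0952]].

Step 4 — quadratic form (x̄ - mu_0)^T · S^{-1} · (x̄ - mu_0):
  S^{-1} · (x̄ - mu_0) = (0.9952, 0.1905),
  (x̄ - mu_0)^T · [...] = (1.5)·(0.9952) + (1.25)·(0.1905) = 1.731.

Step 5 — scale by n: T² = 4 · 1.731 = 6.9238.

T² ≈ 6.9238


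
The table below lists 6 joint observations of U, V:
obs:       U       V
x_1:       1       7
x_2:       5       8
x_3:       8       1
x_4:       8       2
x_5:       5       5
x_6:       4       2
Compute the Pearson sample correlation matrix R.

Step 1 — column means:
  mean(U) = (1 + 5 + 8 + 8 + 5 + 4) / 6 = 31/6 = 5.1667
  mean(V) = (7 + 8 + 1 + 2 + 5 + 2) / 6 = 25/6 = 4.1667

Step 2 — sample variances and covariances s[i,j] = (1/(n-1)) · Σ_k (x_{k,i} - mean_i) · (x_{k,j} - mean_j), with n-1 = 5:
  s[U,U] = ((-4.1667)·(-4.1667) + (-0.1667)·(-0.1667) + (2.8333)·(2.8333) + (2.8333)·(2.8333) + (-0.1667)·(-0.1667) + (-1.1667)·(-1.1667)) / 5 = 34.8333/5 = 6.9667
  s[U,V] = ((-4.1667)·(2.8333) + (-0.1667)·(3.8333) + (2.8333)·(-3.1667) + (2.8333)·(-2.1667) + (-0.1667)·(0.8333) + (-1.1667)·(-2.1667)) / 5 = -25.1667/5 = -5.0333
  s[V,V] = ((2.8333)·(2.8333) + (3.8333)·(3.8333) + (-3.1667)·(-3.1667) + (-2.1667)·(-2.1667) + (0.8333)·(0.8333) + (-2.1667)·(-2.1667)) / 5 = 42.8333/5 = 8.5667
  Sample standard deviations s_i = √(s[i,i]):
  s(U) = √(6.9667) = 2.6394
  s(V) = √(8.5667) = 2.9269

Step 3 — r_{ij} = s_{ij} / (s_i · s_j):
  r[U,U] = 1 (diagonal).
  r[U,V] = -5.0333 / (2.6394 · 2.9269) = -5.0333 / 7.7254 = -0.6515
  r[V,V] = 1 (diagonal).

R is symmetric with unit diagonal. Assembling:

R = [[1, -0.6515],
 [-0.6515, 1]]


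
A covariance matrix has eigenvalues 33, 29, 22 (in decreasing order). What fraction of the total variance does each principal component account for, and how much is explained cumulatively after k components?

Step 1 — total variance = trace(Sigma) = Σ λ_i = 33 + 29 + 22 = 84.

Step 2 — fraction explained by component i = λ_i / Σ λ:
  PC1: 33/84 = 0.3929
  PC2: 29/84 = 0.3452
  PC3: 22/84 = 0.2619

Step 3 — cumulative fraction after k components = (λ_1 + ... + λ_k) / Σ λ:
  k = 1: 33/84 = 0.3929
  k = 2: (33 + 29)/84 = 62/84 = 0.7381
  k = 3: (33 + 29 + 22)/84 = 84/84 = 1

Summary (fraction, with percent):

explained: PC1 0.3929 (39.29%), PC2 0.3452 (34.52%), PC3 0.2619 (26.19%);  cumulative: 0.3929, 0.7381, 1


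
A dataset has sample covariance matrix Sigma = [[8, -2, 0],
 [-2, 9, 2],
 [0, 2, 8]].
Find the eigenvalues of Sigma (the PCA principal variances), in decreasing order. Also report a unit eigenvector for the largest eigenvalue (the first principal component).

Step 1 — characteristic polynomial p(λ) = det(λI - Sigma) = λ³ - tr·λ² + c_1·λ - det, where tr = trace, c_1 = sum of the principal 2×2 minors, det = det(Sigma):
  tr = 8 + 9 + 8 = 25,
  c_1 = (8·9 - (-2)²) + (8·8 - (0)²) + (9·8 - (2)²) = 68 + 64 + 68 = 200,
  det = 8·(9·8 - (2)²) - (-2)·((-2)·8 - (2)·(0)) + (0)·((-2)·(2) - 9·(0)) = 8·(68) - (-2)·(-16) + (0)·(-4) = 512.
  So p(λ) = λ³ - 25λ² + 200λ - 512.
Step 2 — look for an integer root (rational root theorem: any rational root is an integer divisor of 512). Testing λ = 8:
  p(8) = 512 - 1600 + 1600 - 512 = 0  ✓
  Dividing out (λ - 8): p(λ) = (λ - 8)(λ² - 17λ + 64).
Step 3 — remaining eigenvalues from the quadratic λ² - 17λ + 64 = 0:
  Δ = 17² - 4·64 = 289 - 256 = 33,  λ = (17 ± √33)/2 = (17 ± 5.7446)/2 ≈ 11.3723 or 5.6277.
  Sorted: λ_1 = 11.3723,  λ_2 = 8,  λ_3 = 5.6277  (check: sum = 25 = tr ✓).

Step 4 — unit eigenvector for λ_1 ≈ 11.3723: v spans the null space of (Sigma - λ_1 I), whose rows are
  r_1 = (-3.3723, -2, 0),  r_2 = (-2, -2.3723, 2),  r_3 = (0, 2, -3.3723).
  v is orthogonal to every row, so take v ∝ r_1 × r_2 = ((-2)·(2) - (0)·(-2.3723), (0)·(-2) - (-3.3723)·(2), (-3.3723)·(-2.3723) - (-2)·(-2)) ≈ (-4, 6.7446, 4).
  Rescale (multiply by -1 so the first nonzero entry is positive): u = (4, -6.7446, -4).
  ||u|| = √((4)² + (-6.7446)² + (-4)²) = √(77.4891) ≈ 8.8028,  v_1 = u/||u|| ≈ (0.4544, -0.7662, -0.4544) (||v_1|| = 1).

λ_1 = 11.3723,  λ_2 = 8,  λ_3 = 5.6277;  v_1 ≈ (0.4544, -0.7662, -0.4544)


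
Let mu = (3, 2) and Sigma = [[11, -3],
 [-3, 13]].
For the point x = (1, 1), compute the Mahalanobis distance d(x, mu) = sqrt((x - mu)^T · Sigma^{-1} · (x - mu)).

Step 1 — centre the observation: (x - mu) = (-2, -1).

Step 2 — invert Sigma. det(Sigma) = 11·13 - (-3)² = 134.
  Sigma^{-1} = (1/det) · [[d, -b], [-b, a]] = [[0.097, 0.0224],
 [0.0224, 0.0821]].

Step 3 — form the quadratic (x - mu)^T · Sigma^{-1} · (x - mu):
  Sigma^{-1} · (x - mu) = (-0.2164, -0.1269).
  (x - mu)^T · [Sigma^{-1} · (x - mu)] = (-2)·(-0.2164) + (-1)·(-0.1269) = 0.5597.

Step 4 — take square root: d = √(0.5597) ≈ 0.7481.

d(x, mu) = √(0.5597) ≈ 0.7481


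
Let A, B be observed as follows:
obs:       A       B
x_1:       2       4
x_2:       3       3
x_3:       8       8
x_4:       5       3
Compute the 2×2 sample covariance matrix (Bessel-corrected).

Step 1 — column means:
  mean(A) = (2 + 3 + 8 + 5) / 4 = 18/4 = 4.5
  mean(B) = (4 + 3 + 8 + 3) / 4 = 18/4 = 4.5

Step 2 — sample covariance S[i,j] = (1/(n-1)) · Σ_k (x_{k,i} - mean_i) · (x_{k,j} - mean_j), with n-1 = 3.
  S[A,A] = ((-2.5)·(-2.5) + (-1.5)·(-1.5) + (3.5)·(3.5) + (0.5)·(0.5)) / 3 = 21/3 = 7
  S[A,B] = ((-2.5)·(-0.5) + (-1.5)·(-1.5) + (3.5)·(3.5) + (0.5)·(-1.5)) / 3 = 15/3 = 5
  S[B,B] = ((-0.5)·(-0.5) + (-1.5)·(-1.5) + (3.5)·(3.5) + (-1.5)·(-1.5)) / 3 = 17/3 = 5.6667

S is symmetric (S[j,i] = S[i,j]). Assembling:

S = [[7, 5],
 [5, 5.6667]]


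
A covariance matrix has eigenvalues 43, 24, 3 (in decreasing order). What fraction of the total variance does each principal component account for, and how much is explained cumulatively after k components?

Step 1 — total variance = trace(Sigma) = Σ λ_i = 43 + 24 + 3 = 70.

Step 2 — fraction explained by component i = λ_i / Σ λ:
  PC1: 43/70 = 0.6143
  PC2: 24/70 = 0.3429
  PC3: 3/70 = 0.0429

Step 3 — cumulative fraction after k components = (λ_1 + ... + λ_k) / Σ λ:
  k = 1: 43/70 = 0.6143
  k = 2: (43 + 24)/70 = 67/70 = 0.9571
  k = 3: (43 + 24 + 3)/70 = 70/70 = 1

Summary (fraction, with percent):

explained: PC1 0.6143 (61.43%), PC2 0.3429 (34.29%), PC3 0.0429 (4.29%);  cumulative: 0.6143, 0.9571, 1


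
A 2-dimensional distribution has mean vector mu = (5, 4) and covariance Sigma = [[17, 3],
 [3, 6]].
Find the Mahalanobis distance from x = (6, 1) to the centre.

Step 1 — centre the observation: (x - mu) = (1, -3).

Step 2 — invert Sigma. det(Sigma) = 17·6 - (3)² = 93.
  Sigma^{-1} = (1/det) · [[d, -b], [-b, a]] = [[0.0645, -0.0323],
 [-0.0323, 0.1828]].

Step 3 — form the quadratic (x - mu)^T · Sigma^{-1} · (x - mu):
  Sigma^{-1} · (x - mu) = (0.1613, -0.5806).
  (x - mu)^T · [Sigma^{-1} · (x - mu)] = (1)·(0.1613) + (-3)·(-0.5806) = 1.9032.

Step 4 — take square root: d = √(1.9032) ≈ 1.3796.

d(x, mu) = √(1.9032) ≈ 1.3796


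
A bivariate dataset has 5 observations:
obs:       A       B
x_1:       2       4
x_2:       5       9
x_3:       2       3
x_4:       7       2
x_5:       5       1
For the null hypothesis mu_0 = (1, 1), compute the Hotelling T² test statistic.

Step 1 — sample mean vector:
  mean(A) = (2 + 5 + 2 + 7 + 5) / 5 = 21/5 = 4.2
  mean(B) = (4 + 9 + 3 + 2 + 1) / 5 = 19/5 = 3.8
  x̄ = (4.2, 3.8),  deviation x̄ - mu_0 = (4.2, 3.8) - (1, 1) = (3.2, 2.8).

Step 2 — sample covariance matrix, S[i,j] = (1/(n-1)) · Σ_k (x_{k,i} - mean_i) · (x_{k,j} - mean_j), divisor n-1 = 4:
  S[A,A] = ((-2.2)·(-2.2) + (0.8)·(0.8) + (-2.2)·(-2.2) + (2.8)·(2.8) + (0.8)·(0.8)) / 4 = 18.8/4 = 4.7
  S[A,B] = ((-2.2)·(0.2) + (0.8)·(5.2) + (-2.2)·(-0.8) + (2.8)·(-1.8) + (0.8)·(-2.8)) / 4 = -1.8/4 = -0.45
  S[B,B] = ((0.2)·(0.2) + (5.2)·(5.2) + (-0.8)·(-0.8) + (-1.8)·(-1.8) + (-2.8)·(-2.8)) / 4 = 38.8/4 = 9.7
  S = [[4.7, -0.45],
 [-0.45, 9.7]].

Step 3 — invert S. det(S) = 4.7·9.7 - (-0.45)² = 45.3875.
  S^{-1} = (1/det) · [[d, -b], [-b, a]] = [[0.2137, 0.0099],
 [0.0099, 0.1036]].

Step 4 — quadratic form (x̄ - mu_0)^T · S^{-1} · (x̄ - mu_0):
  S^{-1} · (x̄ - mu_0) = (0.7116, 0.3217),
  (x̄ - mu_0)^T · [...] = (3.2)·(0.7116) + (2.8)·(0.3217) = 3.178.

Step 5 — scale by n: T² = 5 · 3.178 = 15.8898.

T² ≈ 15.8898


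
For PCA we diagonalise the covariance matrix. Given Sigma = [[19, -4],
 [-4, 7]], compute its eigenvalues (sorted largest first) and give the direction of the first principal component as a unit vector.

Step 1 — characteristic polynomial of 2×2 Sigma:
  det(Sigma - λI) = λ² - trace · λ + det = 0.
  trace = 19 + 7 = 26, det = 19·7 - (-4)² = 117.
Step 2 — discriminant:
  Δ = trace² - 4·det = 676 - 468 = 208.
Step 3 — eigenvalues:
  λ = (trace ± √Δ)/2 = (26 ± 14.4222)/2,
  λ_1 = 20.2111,  λ_2 = 5.7889.

Step 4 — unit eigenvector for λ_1: solve (Sigma - λ_1 I)v = 0. First row:
  (19 - 20.2111)·v_x + (-4)·v_y = 0, i.e. (-1.2111)·v_x + (-4)·v_y = 0,
  so v ∝ (b, λ_1 - a) = (-4, 1.2111); multiply by -1 so the first entry is positive: u = (4, -1.2111).
  ||u|| = √((4)² + (-1.2111)²) = √(17.4668) ≈ 4.1793,
  v_1 = u/||u|| ≈ (0.9571, -0.2898) (||v_1|| = 1).

λ_1 = 20.2111,  λ_2 = 5.7889;  v_1 ≈ (0.9571, -0.2898)


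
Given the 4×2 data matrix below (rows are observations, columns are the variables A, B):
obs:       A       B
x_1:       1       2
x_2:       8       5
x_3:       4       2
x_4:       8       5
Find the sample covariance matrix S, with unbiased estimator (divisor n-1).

Step 1 — column means:
  mean(A) = (1 + 8 + 4 + 8) / 4 = 21/4 = 5.25
  mean(B) = (2 + 5 + 2 + 5) / 4 = 14/4 = 3.5

Step 2 — sample covariance S[i,j] = (1/(n-1)) · Σ_k (x_{k,i} - mean_i) · (x_{k,j} - mean_j), with n-1 = 3.
  S[A,A] = ((-4.25)·(-4.25) + (2.75)·(2.75) + (-1.25)·(-1.25) + (2.75)·(2.75)) / 3 = 34.75/3 = 11.5833
  S[A,B] = ((-4.25)·(-1.5) + (2.75)·(1.5) + (-1.25)·(-1.5) + (2.75)·(1.5)) / 3 = 16.5/3 = 5.5
  S[B,B] = ((-1.5)·(-1.5) + (1.5)·(1.5) + (-1.5)·(-1.5) + (1.5)·(1.5)) / 3 = 9/3 = 3

S is symmetric (S[j,i] = S[i,j]). Assembling:

S = [[11.5833, 5.5],
 [5.5, 3]]


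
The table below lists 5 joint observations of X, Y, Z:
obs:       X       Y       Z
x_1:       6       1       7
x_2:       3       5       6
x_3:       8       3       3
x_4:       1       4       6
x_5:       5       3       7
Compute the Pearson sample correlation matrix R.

Step 1 — column means:
  mean(X) = (6 + 3 + 8 + 1 + 5) / 5 = 23/5 = 4.6
  mean(Y) = (1 + 5 + 3 + 4 + 3) / 5 = 16/5 = 3.2
  mean(Z) = (7 + 6 + 3 + 6 + 7) / 5 = 29/5 = 5.8

Step 2 — sample variances and covariances s[i,j] = (1/(n-1)) · Σ_k (x_{k,i} - mean_i) · (x_{k,j} - mean_j), with n-1 = 4:
  s[X,X] = ((1.4)·(1.4) + (-1.6)·(-1.6) + (3.4)·(3.4) + (-3.6)·(-3.6) + (0.4)·(0.4)) / 4 = 29.2/4 = 7.3
  s[X,Y] = ((1.4)·(-2.2) + (-1.6)·(1.8) + (3.4)·(-0.2) + (-3.6)·(0.8) + (0.4)·(-0.2)) / 4 = -9.6/4 = -2.4
  s[X,Z] = ((1.4)·(1.2) + (-1.6)·(0.2) + (3.4)·(-2.8) + (-3.6)·(0.2) + (0.4)·(1.2)) / 4 = -8.4/4 = -2.1
  s[Y,Y] = ((-2.2)·(-2.2) + (1.8)·(1.8) + (-0.2)·(-0.2) + (0.8)·(0.8) + (-0.2)·(-0.2)) / 4 = 8.8/4 = 2.2
  s[Y,Z] = ((-2.2)·(1.2) + (1.8)·(0.2) + (-0.2)·(-2.8) + (0.8)·(0.2) + (-0.2)·(1.2)) / 4 = -1.8/4 = -0.45
  s[Z,Z] = ((1.2)·(1.2) + (0.2)·(0.2) + (-2.8)·(-2.8) + (0.2)·(0.2) + (1.2)·(1.2)) / 4 = 10.8/4 = 2.7
  Sample standard deviations s_i = √(s[i,i]):
  s(X) = √(7.3) = 2.7019
  s(Y) = √(2.2) = 1.4832
  s(Z) = √(2.7) = 1.6432

Step 3 — r_{ij} = s_{ij} / (s_i · s_j):
  r[X,X] = 1 (diagonal).
  r[X,Y] = -2.4 / (2.7019 · 1.4832) = -2.4 / 4.0075 = -0.5989
  r[X,Z] = -2.1 / (2.7019 · 1.6432) = -2.1 / 4.4396 = -0.473
  r[Y,Y] = 1 (diagonal).
  r[Y,Z] = -0.45 / (1.4832 · 1.6432) = -0.45 / 2.4372 = -0.1846
  r[Z,Z] = 1 (diagonal).

R is symmetric with unit diagonal. Assembling:

R = [[1, -0.5989, -0.473],
 [-0.5989, 1, -0.1846],
 [-0.473, -0.1846, 1]]


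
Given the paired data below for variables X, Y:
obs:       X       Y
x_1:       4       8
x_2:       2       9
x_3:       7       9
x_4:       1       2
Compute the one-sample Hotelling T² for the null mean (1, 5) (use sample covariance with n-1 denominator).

Step 1 — sample mean vector:
  mean(X) = (4 + 2 + 7 + 1) / 4 = 14/4 = 3.5
  mean(Y) = (8 + 9 + 9 + 2) / 4 = 28/4 = 7
  x̄ = (3.5, 7),  deviation x̄ - mu_0 = (3.5, 7) - (1, 5) = (2.5, 2).

Step 2 — sample covariance matrix, S[i,j] = (1/(n-1)) · Σ_k (x_{k,i} - mean_i) · (x_{k,j} - mean_j), divisor n-1 = 3:
  S[X,X] = ((0.5)·(0.5) + (-1.5)·(-1.5) + (3.5)·(3.5) + (-2.5)·(-2.5)) / 3 = 21/3 = 7
  S[X,Y] = ((0.5)·(1) + (-1.5)·(2) + (3.5)·(2) + (-2.5)·(-5)) / 3 = 17/3 = 5.6667
  S[Y,Y] = ((1)·(1) + (2)·(2) + (2)·(2) + (-5)·(-5)) / 3 = 34/3 = 11.3333
  S = [[7, 5.6667],
 [5.6667, 11.3333]].

Step 3 — invert S. det(S) = 7·11.3333 - (5.6667)² = 47.2222.
  S^{-1} = (1/det) · [[d, -b], [-b, a]] = [[0.24, -0.12],
 [-0.12, 0.1482]].

Step 4 — quadratic form (x̄ - mu_0)^T · S^{-1} · (x̄ - mu_0):
  S^{-1} · (x̄ - mu_0) = (0.36, -0.0035),
  (x̄ - mu_0)^T · [...] = (2.5)·(0.36) + (2)·(-0.0035) = 0.8929.

Step 5 — scale by n: T² = 4 · 0.8929 = 3.5718.

T² ≈ 3.5718


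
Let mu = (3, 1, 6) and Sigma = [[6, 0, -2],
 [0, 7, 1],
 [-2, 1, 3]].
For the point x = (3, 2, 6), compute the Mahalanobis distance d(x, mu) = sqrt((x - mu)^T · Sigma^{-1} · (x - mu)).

Step 1 — centre the observation: (x - mu) = (0, 1, 0).

Step 2 — invert Sigma (cofactor / det for 3×3, or solve directly):
  Sigma^{-1} = [[0.2174, -0.0217, 0.1522],
 [-0.0217, 0.1522, -0.0652],
 [0.1522, -0.0652, 0.4565]].

Step 3 — form the quadratic (x - mu)^T · Sigma^{-1} · (x - mu):
  Sigma^{-1} · (x - mu) = (-0.0217, 0.1522, -0.0652).
  (x - mu)^T · [Sigma^{-1} · (x - mu)] = (0)·(-0.0217) + (1)·(0.1522) + (0)·(-0.0652) = 0.1522.

Step 4 — take square root: d = √(0.1522) ≈ 0.3901.

d(x, mu) = √(0.1522) ≈ 0.3901


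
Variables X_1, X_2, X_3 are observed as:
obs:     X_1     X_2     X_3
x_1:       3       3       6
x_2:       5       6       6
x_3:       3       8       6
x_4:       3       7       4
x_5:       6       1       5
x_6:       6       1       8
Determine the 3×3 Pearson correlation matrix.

Step 1 — column means:
  mean(X_1) = (3 + 5 + 3 + 3 + 6 + 6) / 6 = 26/6 = 4.3333
  mean(X_2) = (3 + 6 + 8 + 7 + 1 + 1) / 6 = 26/6 = 4.3333
  mean(X_3) = (6 + 6 + 6 + 4 + 5 + 8) / 6 = 35/6 = 5.8333

Step 2 — sample variances and covariances s[i,j] = (1/(n-1)) · Σ_k (x_{k,i} - mean_i) · (x_{k,j} - mean_j), with n-1 = 5:
  s[X_1,X_1] = ((-1.3333)·(-1.3333) + (0.6667)·(0.6667) + (-1.3333)·(-1.3333) + (-1.3333)·(-1.3333) + (1.6667)·(1.6667) + (1.6667)·(1.6667)) / 5 = 11.3333/5 = 2.2667
  s[X_1,X_2] = ((-1.3333)·(-1.3333) + (0.6667)·(1.6667) + (-1.3333)·(3.6667) + (-1.3333)·(2.6667) + (1.6667)·(-3.3333) + (1.6667)·(-3.3333)) / 5 = -16.6667/5 = -3.3333
  s[X_1,X_3] = ((-1.3333)·(0.1667) + (0.6667)·(0.1667) + (-1.3333)·(0.1667) + (-1.3333)·(-1.8333) + (1.6667)·(-0.8333) + (1.6667)·(2.1667)) / 5 = 4.3333/5 = 0.8667
  s[X_2,X_2] = ((-1.3333)·(-1.3333) + (1.6667)·(1.6667) + (3.6667)·(3.6667) + (2.6667)·(2.6667) + (-3.3333)·(-3.3333) + (-3.3333)·(-3.3333)) / 5 = 47.3333/5 = 9.4667
  s[X_2,X_3] = ((-1.3333)·(0.1667) + (1.6667)·(0.1667) + (3.6667)·(0.1667) + (2.6667)·(-1.8333) + (-3.3333)·(-0.8333) + (-3.3333)·(2.1667)) / 5 = -8.6667/5 = -1.7333
  s[X_3,X_3] = ((0.1667)·(0.1667) + (0.1667)·(0.1667) + (0.1667)·(0.1667) + (-1.8333)·(-1.8333) + (-0.8333)·(-0.8333) + (2.1667)·(2.1667)) / 5 = 8.8333/5 = 1.7667
  Sample standard deviations s_i = √(s[i,i]):
  s(X_1) = √(2.2667) = 1.5055
  s(X_2) = √(9.4667) = 3.0768
  s(X_3) = √(1.7667) = 1.3292

Step 3 — r_{ij} = s_{ij} / (s_i · s_j):
  r[X_1,X_1] = 1 (diagonal).
  r[X_1,X_2] = -3.3333 / (1.5055 · 3.0768) = -3.3333 / 4.6323 = -0.7196
  r[X_1,X_3] = 0.8667 / (1.5055 · 1.3292) = 0.8667 / 2.0011 = 0.4331
  r[X_2,X_2] = 1 (diagonal).
  r[X_2,X_3] = -1.7333 / (3.0768 · 1.3292) = -1.7333 / 4.0896 = -0.4238
  r[X_3,X_3] = 1 (diagonal).

R is symmetric with unit diagonal. Assembling:

R = [[1, -0.7196, 0.4331],
 [-0.7196, 1, -0.4238],
 [0.4331, -0.4238, 1]]


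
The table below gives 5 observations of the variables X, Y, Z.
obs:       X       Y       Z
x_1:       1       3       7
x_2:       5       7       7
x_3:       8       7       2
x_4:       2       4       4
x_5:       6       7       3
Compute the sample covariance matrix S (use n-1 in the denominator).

Step 1 — column means:
  mean(X) = (1 + 5 + 8 + 2 + 6) / 5 = 22/5 = 4.4
  mean(Y) = (3 + 7 + 7 + 4 + 7) / 5 = 28/5 = 5.6
  mean(Z) = (7 + 7 + 2 + 4 + 3) / 5 = 23/5 = 4.6

Step 2 — sample covariance S[i,j] = (1/(n-1)) · Σ_k (x_{k,i} - mean_i) · (x_{k,j} - mean_j), with n-1 = 4.
  S[X,X] = ((-3.4)·(-3.4) + (0.6)·(0.6) + (3.6)·(3.6) + (-2.4)·(-2.4) + (1.6)·(1.6)) / 4 = 33.2/4 = 8.3
  S[X,Y] = ((-3.4)·(-2.6) + (0.6)·(1.4) + (3.6)·(1.4) + (-2.4)·(-1.6) + (1.6)·(1.4)) / 4 = 20.8/4 = 5.2
  S[X,Z] = ((-3.4)·(2.4) + (0.6)·(2.4) + (3.6)·(-2.6) + (-2.4)·(-0.6) + (1.6)·(-1.6)) / 4 = -17.2/4 = -4.3
  S[Y,Y] = ((-2.6)·(-2.6) + (1.4)·(1.4) + (1.4)·(1.4) + (-1.6)·(-1.6) + (1.4)·(1.4)) / 4 = 15.2/4 = 3.8
  S[Y,Z] = ((-2.6)·(2.4) + (1.4)·(2.4) + (1.4)·(-2.6) + (-1.6)·(-0.6) + (1.4)·(-1.6)) / 4 = -7.8/4 = -1.95
  S[Z,Z] = ((2.4)·(2.4) + (2.4)·(2.4) + (-2.6)·(-2.6) + (-0.6)·(-0.6) + (-1.6)·(-1.6)) / 4 = 21.2/4 = 5.3

S is symmetric (S[j,i] = S[i,j]). Assembling:

S = [[8.3, 5.2, -4.3],
 [5.2, 3.8, -1.95],
 [-4.3, -1.95, 5.3]]


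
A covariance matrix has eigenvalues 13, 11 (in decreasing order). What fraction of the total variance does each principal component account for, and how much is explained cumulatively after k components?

Step 1 — total variance = trace(Sigma) = Σ λ_i = 13 + 11 = 24.

Step 2 — fraction explained by component i = λ_i / Σ λ:
  PC1: 13/24 = 0.5417
  PC2: 11/24 = 0.4583

Step 3 — cumulative fraction after k components = (λ_1 + ... + λ_k) / Σ λ:
  k = 1: 13/24 = 0.5417
  k = 2: (13 + 11)/24 = 24/24 = 1

Summary (fraction, with percent):

explained: PC1 0.5417 (54.17%), PC2 0.4583 (45.83%);  cumulative: 0.5417, 1


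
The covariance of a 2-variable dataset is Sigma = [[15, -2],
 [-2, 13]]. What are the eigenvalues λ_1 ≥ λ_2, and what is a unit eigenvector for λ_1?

Step 1 — characteristic polynomial of 2×2 Sigma:
  det(Sigma - λI) = λ² - trace · λ + det = 0.
  trace = 15 + 13 = 28, det = 15·13 - (-2)² = 191.
Step 2 — discriminant:
  Δ = trace² - 4·det = 784 - 764 = 20.
Step 3 — eigenvalues:
  λ = (trace ± √Δ)/2 = (28 ± 4.4721)/2,
  λ_1 = 16.2361,  λ_2 = 11.7639.

Step 4 — unit eigenvector for λ_1: solve (Sigma - λ_1 I)v = 0. First row:
  (15 - 16.2361)·v_x + (-2)·v_y = 0, i.e. (-1.2361)·v_x + (-2)·v_y = 0,
  so v ∝ (b, λ_1 - a) = (-2, 1.2361); multiply by -1 so the first entry is positive: u = (2, -1.2361).
  ||u|| = √((2)² + (-1.2361)²) = √(5.5279) ≈ 2.3511,
  v_1 = u/||u|| ≈ (0.8507, -0.5257) (||v_1|| = 1).

λ_1 = 16.2361,  λ_2 = 11.7639;  v_1 ≈ (0.8507, -0.5257)
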